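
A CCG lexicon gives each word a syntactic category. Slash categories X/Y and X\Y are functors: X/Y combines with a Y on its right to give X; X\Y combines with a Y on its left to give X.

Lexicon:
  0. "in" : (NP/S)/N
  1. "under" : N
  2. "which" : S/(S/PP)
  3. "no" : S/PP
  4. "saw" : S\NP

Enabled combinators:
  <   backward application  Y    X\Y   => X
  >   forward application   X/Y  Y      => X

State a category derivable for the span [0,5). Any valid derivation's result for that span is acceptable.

S

[0,5] S   <
  [0,4] NP   >
    [0,2] NP/S   >
      [0,1] "in" : (NP/S)/N
      [1,2] "under" : N
    [2,4] S   >
      [2,3] "which" : S/(S/PP)
      [3,4] "no" : S/PP
  [4,5] "saw" : S\NP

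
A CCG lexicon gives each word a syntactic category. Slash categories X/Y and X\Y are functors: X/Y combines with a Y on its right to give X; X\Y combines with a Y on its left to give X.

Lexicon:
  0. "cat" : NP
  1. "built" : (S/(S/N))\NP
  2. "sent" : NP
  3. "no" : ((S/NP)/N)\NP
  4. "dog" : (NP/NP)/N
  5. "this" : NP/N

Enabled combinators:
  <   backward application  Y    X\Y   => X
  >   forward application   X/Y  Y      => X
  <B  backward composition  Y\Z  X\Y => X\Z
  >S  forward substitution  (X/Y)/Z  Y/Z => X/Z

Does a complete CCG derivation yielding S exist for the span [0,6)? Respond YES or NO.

YES

[0,6] S   >
  [0,2] S/(S/N)   <
    [0,1] "cat" : NP
    [1,2] "built" : (S/(S/N))\NP
  [2,6] S/N   >S
    [2,4] (S/NP)/N   <
      [2,3] "sent" : NP
      [3,4] "no" : ((S/NP)/N)\NP
    [4,6] NP/N   >S
      [4,5] "dog" : (NP/NP)/N
      [5,6] "this" : NP/N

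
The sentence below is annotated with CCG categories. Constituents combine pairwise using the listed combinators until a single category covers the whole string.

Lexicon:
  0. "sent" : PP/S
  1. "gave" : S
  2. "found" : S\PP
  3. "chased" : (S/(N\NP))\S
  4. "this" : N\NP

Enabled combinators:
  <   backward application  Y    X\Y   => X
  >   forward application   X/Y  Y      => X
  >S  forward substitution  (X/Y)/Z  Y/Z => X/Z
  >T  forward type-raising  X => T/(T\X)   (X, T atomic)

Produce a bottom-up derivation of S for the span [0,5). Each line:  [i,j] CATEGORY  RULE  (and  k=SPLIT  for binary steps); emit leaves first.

[0,1] PP/S  lex  "sent"
[1,2] S  lex  "gave"
[0,2] PP  >  k=1
[2,3] S\PP  lex  "found"
[0,3] S  <  k=2
[3,4] (S/(N\NP))\S  lex  "chased"
[0,4] S/(N\NP)  <  k=3
[4,5] N\NP  lex  "this"
[0,5] S  >  k=4

[0,5] S   >
  [0,4] S/(N\NP)   <
    [0,3] S   <
      [0,2] PP   >
        [0,1] "sent" : PP/S
        [1,2] "gave" : S
      [2,3] "found" : S\PP
    [3,4] "chased" : (S/(N\NP))\S
  [4,5] "this" : N\NP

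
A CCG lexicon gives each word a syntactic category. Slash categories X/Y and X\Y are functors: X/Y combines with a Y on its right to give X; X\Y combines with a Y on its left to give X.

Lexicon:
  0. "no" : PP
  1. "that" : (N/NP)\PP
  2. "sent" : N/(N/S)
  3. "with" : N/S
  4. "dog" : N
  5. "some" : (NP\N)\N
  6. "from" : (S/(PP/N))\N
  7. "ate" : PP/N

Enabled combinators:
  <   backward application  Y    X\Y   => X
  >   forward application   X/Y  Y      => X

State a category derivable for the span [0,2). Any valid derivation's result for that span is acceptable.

[0,8] S   >
  [0,7] S/(PP/N)   <
    [0,6] N   >
      [0,2] N/NP   <
        [0,1] "no" : PP
        [1,2] "that" : (N/NP)\PP
      [2,6] NP   <
        [2,4] N   >
          [2,3] "sent" : N/(N/S)
          [3,4] "with" : N/S
        [4,6] NP\N   <
          [4,5] "dog" : N
          [5,6] "some" : (NP\N)\N
    [6,7] "from" : (S/(PP/N))\N
  [7,8] "ate" : PP/N

N/NP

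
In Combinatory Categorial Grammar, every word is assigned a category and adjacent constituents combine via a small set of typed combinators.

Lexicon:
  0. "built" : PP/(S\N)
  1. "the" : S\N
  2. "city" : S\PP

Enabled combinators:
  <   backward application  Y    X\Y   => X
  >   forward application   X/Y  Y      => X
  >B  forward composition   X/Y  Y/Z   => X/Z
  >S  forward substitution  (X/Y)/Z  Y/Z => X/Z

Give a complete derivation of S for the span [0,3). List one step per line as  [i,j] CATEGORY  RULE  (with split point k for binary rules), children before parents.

[0,1] PP/(S\N)  lex  "built"
[1,2] S\N  lex  "the"
[0,2] PP  >  k=1
[2,3] S\PP  lex  "city"
[0,3] S  <  k=2

[0,3] S   <
  [0,2] PP   >
    [0,1] "built" : PP/(S\N)
    [1,2] "the" : S\N
  [2,3] "city" : S\PP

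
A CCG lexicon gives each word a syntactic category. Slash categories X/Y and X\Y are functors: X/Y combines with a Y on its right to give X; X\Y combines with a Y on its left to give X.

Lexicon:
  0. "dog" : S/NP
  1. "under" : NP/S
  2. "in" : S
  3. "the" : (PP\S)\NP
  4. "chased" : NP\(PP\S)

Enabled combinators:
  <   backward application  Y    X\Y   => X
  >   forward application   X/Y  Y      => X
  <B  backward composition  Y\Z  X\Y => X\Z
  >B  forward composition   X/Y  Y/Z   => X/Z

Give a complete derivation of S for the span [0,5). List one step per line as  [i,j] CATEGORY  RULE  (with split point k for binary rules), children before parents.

[0,5] S   >
  [0,1] "dog" : S/NP
  [1,5] NP   <
    [1,4] PP\S   <
      [1,3] NP   >
        [1,2] "under" : NP/S
        [2,3] "in" : S
      [3,4] "the" : (PP\S)\NP
    [4,5] "chased" : NP\(PP\S)

[0,1] S/NP  lex  "dog"
[1,2] NP/S  lex  "under"
[2,3] S  lex  "in"
[1,3] NP  >  k=2
[3,4] (PP\S)\NP  lex  "the"
[1,4] PP\S  <  k=3
[4,5] NP\(PP\S)  lex  "chased"
[1,5] NP  <  k=4
[0,5] S  >  k=1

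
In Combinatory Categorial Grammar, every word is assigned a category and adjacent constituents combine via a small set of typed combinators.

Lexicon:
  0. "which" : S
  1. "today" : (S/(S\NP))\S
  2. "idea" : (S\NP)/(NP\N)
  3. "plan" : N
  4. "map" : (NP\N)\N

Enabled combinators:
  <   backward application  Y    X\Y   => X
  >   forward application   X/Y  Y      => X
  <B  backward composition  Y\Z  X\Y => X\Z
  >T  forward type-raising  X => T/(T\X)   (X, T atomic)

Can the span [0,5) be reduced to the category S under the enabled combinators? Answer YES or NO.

[0,5] S   >
  [0,2] S/(S\NP)   <
    [0,1] "which" : S
    [1,2] "today" : (S/(S\NP))\S
  [2,5] S\NP   >
    [2,3] "idea" : (S\NP)/(NP\N)
    [3,5] NP\N   <
      [3,4] "plan" : N
      [4,5] "map" : (NP\N)\N

YES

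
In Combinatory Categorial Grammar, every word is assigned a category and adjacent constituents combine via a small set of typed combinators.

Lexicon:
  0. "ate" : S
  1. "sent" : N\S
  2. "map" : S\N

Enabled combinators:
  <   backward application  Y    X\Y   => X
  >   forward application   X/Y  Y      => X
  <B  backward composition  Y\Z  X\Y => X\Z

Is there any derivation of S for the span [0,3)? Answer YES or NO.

YES

[0,3] S   <
  [0,2] N   <
    [0,1] "ate" : S
    [1,2] "sent" : N\S
  [2,3] "map" : S\N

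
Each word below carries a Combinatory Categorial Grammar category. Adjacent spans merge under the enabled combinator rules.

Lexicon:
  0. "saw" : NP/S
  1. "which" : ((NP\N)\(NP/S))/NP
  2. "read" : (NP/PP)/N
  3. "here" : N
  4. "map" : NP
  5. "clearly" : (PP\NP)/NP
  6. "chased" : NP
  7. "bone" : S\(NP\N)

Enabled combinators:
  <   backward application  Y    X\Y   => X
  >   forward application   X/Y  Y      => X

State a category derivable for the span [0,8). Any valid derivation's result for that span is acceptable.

S

[0,8] S   <
  [0,7] NP\N   <
    [0,1] "saw" : NP/S
    [1,7] (NP\N)\(NP/S)   >
      [1,2] "which" : ((NP\N)\(NP/S))/NP
      [2,7] NP   >
        [2,4] NP/PP   >
          [2,3] "read" : (NP/PP)/N
          [3,4] "here" : N
        [4,7] PP   <
          [4,5] "map" : NP
          [5,7] PP\NP   >
            [5,6] "clearly" : (PP\NP)/NP
            [6,7] "chased" : NP
  [7,8] "bone" : S\(NP\N)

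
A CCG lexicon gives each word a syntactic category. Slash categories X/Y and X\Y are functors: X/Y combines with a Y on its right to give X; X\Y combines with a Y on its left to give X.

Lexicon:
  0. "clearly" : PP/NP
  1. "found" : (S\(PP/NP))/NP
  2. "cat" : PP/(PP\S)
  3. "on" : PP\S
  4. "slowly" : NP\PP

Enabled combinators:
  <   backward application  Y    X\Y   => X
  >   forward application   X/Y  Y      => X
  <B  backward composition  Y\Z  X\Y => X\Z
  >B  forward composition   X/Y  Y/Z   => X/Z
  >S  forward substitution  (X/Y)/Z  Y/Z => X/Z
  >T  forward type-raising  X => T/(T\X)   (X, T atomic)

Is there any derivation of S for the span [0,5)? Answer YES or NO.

YES

[0,5] S   <
  [0,1] "clearly" : PP/NP
  [1,5] S\(PP/NP)   >
    [1,2] "found" : (S\(PP/NP))/NP
    [2,5] NP   <
      [2,4] PP   >
        [2,3] "cat" : PP/(PP\S)
        [3,4] "on" : PP\S
      [4,5] "slowly" : NP\PP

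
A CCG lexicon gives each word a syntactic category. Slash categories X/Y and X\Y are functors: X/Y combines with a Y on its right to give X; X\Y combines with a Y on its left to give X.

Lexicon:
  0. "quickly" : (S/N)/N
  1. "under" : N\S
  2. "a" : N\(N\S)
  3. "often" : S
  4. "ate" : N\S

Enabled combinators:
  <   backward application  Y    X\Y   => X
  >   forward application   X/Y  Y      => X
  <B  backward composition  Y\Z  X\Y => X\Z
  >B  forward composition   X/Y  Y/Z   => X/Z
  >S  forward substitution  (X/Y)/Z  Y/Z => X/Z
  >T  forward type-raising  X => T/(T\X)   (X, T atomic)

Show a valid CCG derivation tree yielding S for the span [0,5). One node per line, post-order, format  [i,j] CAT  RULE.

[0,5] S   >
  [0,3] S/N   >
    [0,1] "quickly" : (S/N)/N
    [1,3] N   <
      [1,2] "under" : N\S
      [2,3] "a" : N\(N\S)
  [3,5] N   <
    [3,4] "often" : S
    [4,5] "ate" : N\S

[0,1] (S/N)/N  lex  "quickly"
[1,2] N\S  lex  "under"
[2,3] N\(N\S)  lex  "a"
[1,3] N  <  k=2
[0,3] S/N  >  k=1
[3,4] S  lex  "often"
[4,5] N\S  lex  "ate"
[3,5] N  <  k=4
[0,5] S  >  k=3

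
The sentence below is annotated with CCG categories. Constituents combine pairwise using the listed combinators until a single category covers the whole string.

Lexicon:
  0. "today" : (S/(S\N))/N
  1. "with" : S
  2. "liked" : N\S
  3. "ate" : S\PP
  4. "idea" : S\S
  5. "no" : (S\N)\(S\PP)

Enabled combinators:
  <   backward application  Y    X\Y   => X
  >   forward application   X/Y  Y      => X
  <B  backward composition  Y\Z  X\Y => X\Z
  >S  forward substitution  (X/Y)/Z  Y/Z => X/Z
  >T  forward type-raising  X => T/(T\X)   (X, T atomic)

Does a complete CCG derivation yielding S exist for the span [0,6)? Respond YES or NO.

[0,6] S   >
  [0,3] S/(S\N)   >
    [0,1] "today" : (S/(S\N))/N
    [1,3] N   <
      [1,2] "with" : S
      [2,3] "liked" : N\S
  [3,6] S\N   <
    [3,5] S\PP   <B
      [3,4] "ate" : S\PP
      [4,5] "idea" : S\S
    [5,6] "no" : (S\N)\(S\PP)

YES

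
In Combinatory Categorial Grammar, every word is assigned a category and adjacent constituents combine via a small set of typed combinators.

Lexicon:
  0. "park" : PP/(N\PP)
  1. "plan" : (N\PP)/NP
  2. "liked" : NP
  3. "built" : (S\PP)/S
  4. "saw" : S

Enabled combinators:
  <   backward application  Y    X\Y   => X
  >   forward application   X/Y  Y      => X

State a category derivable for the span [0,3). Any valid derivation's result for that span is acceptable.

PP

[0,5] S   <
  [0,3] PP   >
    [0,1] "park" : PP/(N\PP)
    [1,3] N\PP   >
      [1,2] "plan" : (N\PP)/NP
      [2,3] "liked" : NP
  [3,5] S\PP   >
    [3,4] "built" : (S\PP)/S
    [4,5] "saw" : S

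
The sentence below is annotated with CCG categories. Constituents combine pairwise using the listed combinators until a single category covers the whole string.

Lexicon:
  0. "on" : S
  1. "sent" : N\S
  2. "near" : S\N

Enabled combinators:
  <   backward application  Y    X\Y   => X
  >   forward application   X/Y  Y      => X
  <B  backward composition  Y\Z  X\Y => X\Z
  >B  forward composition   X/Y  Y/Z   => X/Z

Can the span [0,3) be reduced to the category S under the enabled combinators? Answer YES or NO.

YES

[0,3] S   <
  [0,2] N   <
    [0,1] "on" : S
    [1,2] "sent" : N\S
  [2,3] "near" : S\N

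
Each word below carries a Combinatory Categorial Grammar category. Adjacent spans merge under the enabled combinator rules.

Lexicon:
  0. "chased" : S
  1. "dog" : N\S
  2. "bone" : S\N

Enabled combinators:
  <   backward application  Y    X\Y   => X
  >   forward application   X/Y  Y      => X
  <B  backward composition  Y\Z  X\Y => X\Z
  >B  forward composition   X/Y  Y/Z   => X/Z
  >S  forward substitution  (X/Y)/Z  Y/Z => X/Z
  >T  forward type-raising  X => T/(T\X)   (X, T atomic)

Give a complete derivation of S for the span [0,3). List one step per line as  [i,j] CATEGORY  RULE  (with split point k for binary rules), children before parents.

[0,3] S   <
  [0,2] N   >
    [0,1] N/(N\S)   >T
      [0,1] "chased" : S
    [1,2] "dog" : N\S
  [2,3] "bone" : S\N

[0,1] S  lex  "chased"
[0,1] N/(N\S)  >T
[1,2] N\S  lex  "dog"
[0,2] N  >  k=1
[2,3] S\N  lex  "bone"
[0,3] S  <  k=2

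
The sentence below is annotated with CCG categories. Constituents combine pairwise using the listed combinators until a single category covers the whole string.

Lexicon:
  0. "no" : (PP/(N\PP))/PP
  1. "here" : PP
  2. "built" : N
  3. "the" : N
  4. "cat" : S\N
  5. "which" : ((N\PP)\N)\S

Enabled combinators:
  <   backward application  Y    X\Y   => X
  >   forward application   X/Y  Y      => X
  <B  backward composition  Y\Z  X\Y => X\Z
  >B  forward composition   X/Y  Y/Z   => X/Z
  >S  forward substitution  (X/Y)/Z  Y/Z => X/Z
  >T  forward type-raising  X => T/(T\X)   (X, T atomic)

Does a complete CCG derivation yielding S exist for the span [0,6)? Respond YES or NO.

NO

(PP/(N\PP))/PP PP N N S\N ((N\PP)\N)\S
CKY chart[0,6] = {(PP/(N\PP))/(PP\N), N/(N\PP), NP/(NP\PP), PP, PP/(PP\PP), S/(S\PP)}; S ∉ chart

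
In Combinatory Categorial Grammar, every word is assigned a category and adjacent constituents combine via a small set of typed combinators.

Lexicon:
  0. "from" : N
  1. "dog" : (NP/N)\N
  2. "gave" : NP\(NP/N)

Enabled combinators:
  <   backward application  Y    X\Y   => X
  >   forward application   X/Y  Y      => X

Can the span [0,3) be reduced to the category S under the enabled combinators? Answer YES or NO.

N (NP/N)\N NP\(NP/N)
CKY chart[0,3] = {NP}; S ∉ chart

NO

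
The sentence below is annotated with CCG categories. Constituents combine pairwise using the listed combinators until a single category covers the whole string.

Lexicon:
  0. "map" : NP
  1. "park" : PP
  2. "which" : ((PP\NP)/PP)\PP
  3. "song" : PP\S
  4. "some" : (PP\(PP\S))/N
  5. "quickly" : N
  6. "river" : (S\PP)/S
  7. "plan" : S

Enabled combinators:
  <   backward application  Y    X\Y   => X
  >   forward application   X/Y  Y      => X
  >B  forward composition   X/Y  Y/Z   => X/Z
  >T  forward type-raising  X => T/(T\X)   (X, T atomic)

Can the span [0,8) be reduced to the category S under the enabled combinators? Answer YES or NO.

[0,8] S   <
  [0,6] PP   <
    [0,1] "map" : NP
    [1,6] PP\NP   >
      [1,3] (PP\NP)/PP   <
        [1,2] "park" : PP
        [2,3] "which" : ((PP\NP)/PP)\PP
      [3,6] PP   <
        [3,4] "song" : PP\S
        [4,6] PP\(PP\S)   >
          [4,5] "some" : (PP\(PP\S))/N
          [5,6] "quickly" : N
  [6,8] S\PP   >
    [6,7] "river" : (S\PP)/S
    [7,8] "plan" : S

YES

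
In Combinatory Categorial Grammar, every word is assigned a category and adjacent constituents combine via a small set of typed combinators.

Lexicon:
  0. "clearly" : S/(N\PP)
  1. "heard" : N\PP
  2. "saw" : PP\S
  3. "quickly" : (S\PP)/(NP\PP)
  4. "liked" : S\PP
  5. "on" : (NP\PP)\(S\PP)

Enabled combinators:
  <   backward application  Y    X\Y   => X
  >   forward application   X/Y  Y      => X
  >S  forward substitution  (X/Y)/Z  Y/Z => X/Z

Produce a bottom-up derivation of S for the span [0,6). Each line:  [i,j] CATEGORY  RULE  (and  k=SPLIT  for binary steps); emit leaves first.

[0,1] S/(N\PP)  lex  "clearly"
[1,2] N\PP  lex  "heard"
[0,2] S  >  k=1
[2,3] PP\S  lex  "saw"
[0,3] PP  <  k=2
[3,4] (S\PP)/(NP\PP)  lex  "quickly"
[4,5] S\PP  lex  "liked"
[5,6] (NP\PP)\(S\PP)  lex  "on"
[4,6] NP\PP  <  k=5
[3,6] S\PP  >  k=4
[0,6] S  <  k=3

[0,6] S   <
  [0,3] PP   <
    [0,2] S   >
      [0,1] "clearly" : S/(N\PP)
      [1,2] "heard" : N\PP
    [2,3] "saw" : PP\S
  [3,6] S\PP   >
    [3,4] "quickly" : (S\PP)/(NP\PP)
    [4,6] NP\PP   <
      [4,5] "liked" : S\PP
      [5,6] "on" : (NP\PP)\(S\PP)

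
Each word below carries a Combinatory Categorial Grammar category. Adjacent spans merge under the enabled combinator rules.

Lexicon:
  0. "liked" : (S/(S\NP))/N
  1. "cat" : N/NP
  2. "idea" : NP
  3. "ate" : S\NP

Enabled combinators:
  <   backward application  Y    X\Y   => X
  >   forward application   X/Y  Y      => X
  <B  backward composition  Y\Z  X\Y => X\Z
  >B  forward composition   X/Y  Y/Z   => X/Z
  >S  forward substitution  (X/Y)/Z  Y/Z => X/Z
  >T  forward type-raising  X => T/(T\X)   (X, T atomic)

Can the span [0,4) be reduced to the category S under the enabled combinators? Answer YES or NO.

YES

[0,4] S   >
  [0,3] S/(S\NP)   >
    [0,1] "liked" : (S/(S\NP))/N
    [1,3] N   >
      [1,2] "cat" : N/NP
      [2,3] "idea" : NP
  [3,4] "ate" : S\NP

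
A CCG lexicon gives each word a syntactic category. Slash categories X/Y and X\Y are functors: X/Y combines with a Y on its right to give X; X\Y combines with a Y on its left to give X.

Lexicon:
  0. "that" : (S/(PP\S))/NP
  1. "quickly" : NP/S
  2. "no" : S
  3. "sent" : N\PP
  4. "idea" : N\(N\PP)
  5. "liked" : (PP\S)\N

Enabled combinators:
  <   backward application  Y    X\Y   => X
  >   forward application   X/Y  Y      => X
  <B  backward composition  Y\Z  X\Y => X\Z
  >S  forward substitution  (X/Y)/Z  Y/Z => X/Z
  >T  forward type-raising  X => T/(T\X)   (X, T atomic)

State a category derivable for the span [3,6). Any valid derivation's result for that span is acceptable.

[0,6] S   >
  [0,3] S/(PP\S)   >
    [0,1] "that" : (S/(PP\S))/NP
    [1,3] NP   >
      [1,2] "quickly" : NP/S
      [2,3] "no" : S
  [3,6] PP\S   <
    [3,5] N   <
      [3,4] "sent" : N\PP
      [4,5] "idea" : N\(N\PP)
    [5,6] "liked" : (PP\S)\N

PP\S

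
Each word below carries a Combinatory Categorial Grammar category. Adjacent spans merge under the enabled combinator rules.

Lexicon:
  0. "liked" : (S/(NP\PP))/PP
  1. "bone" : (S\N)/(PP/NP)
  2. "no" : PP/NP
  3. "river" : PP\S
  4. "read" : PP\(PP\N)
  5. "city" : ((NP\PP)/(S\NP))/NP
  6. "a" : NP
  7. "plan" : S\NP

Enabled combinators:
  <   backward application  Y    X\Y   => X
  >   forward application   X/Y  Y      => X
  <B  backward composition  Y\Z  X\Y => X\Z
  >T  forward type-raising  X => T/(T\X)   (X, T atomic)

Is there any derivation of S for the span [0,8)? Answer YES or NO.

[0,8] S   >
  [0,5] S/(NP\PP)   >
    [0,1] "liked" : (S/(NP\PP))/PP
    [1,5] PP   <
      [1,4] PP\N   <B
        [1,3] S\N   >
          [1,2] "bone" : (S\N)/(PP/NP)
          [2,3] "no" : PP/NP
        [3,4] "river" : PP\S
      [4,5] "read" : PP\(PP\N)
  [5,8] NP\PP   >
    [5,7] (NP\PP)/(S\NP)   >
      [5,6] "city" : ((NP\PP)/(S\NP))/NP
      [6,7] "a" : NP
    [7,8] "plan" : S\NP

YES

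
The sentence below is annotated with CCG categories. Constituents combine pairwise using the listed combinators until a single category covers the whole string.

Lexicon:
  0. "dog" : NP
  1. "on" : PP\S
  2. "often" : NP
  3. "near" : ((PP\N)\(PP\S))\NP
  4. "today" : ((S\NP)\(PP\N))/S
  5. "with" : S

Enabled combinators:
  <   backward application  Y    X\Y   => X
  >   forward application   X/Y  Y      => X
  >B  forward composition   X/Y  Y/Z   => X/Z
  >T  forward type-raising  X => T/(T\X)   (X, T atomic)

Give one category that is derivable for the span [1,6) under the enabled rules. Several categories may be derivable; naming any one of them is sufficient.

[0,6] S   <
  [0,1] "dog" : NP
  [1,6] S\NP   <
    [1,4] PP\N   <
      [1,2] "on" : PP\S
      [2,4] (PP\N)\(PP\S)   <
        [2,3] "often" : NP
        [3,4] "near" : ((PP\N)\(PP\S))\NP
    [4,6] (S\NP)\(PP\N)   >
      [4,5] "today" : ((S\NP)\(PP\N))/S
      [5,6] "with" : S

S\NP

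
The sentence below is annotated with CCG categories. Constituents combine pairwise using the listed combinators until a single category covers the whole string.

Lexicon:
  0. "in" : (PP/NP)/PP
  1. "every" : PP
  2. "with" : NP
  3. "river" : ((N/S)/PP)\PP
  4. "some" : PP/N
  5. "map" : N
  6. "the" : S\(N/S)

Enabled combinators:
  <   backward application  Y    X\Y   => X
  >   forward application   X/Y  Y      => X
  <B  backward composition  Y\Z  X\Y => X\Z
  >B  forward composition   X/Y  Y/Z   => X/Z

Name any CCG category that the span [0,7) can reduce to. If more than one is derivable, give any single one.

[0,7] S   <
  [0,6] N/S   >
    [0,4] (N/S)/PP   <
      [0,3] PP   >
        [0,2] PP/NP   >
          [0,1] "in" : (PP/NP)/PP
          [1,2] "every" : PP
        [2,3] "with" : NP
      [3,4] "river" : ((N/S)/PP)\PP
    [4,6] PP   >
      [4,5] "some" : PP/N
      [5,6] "map" : N
  [6,7] "the" : S\(N/S)

S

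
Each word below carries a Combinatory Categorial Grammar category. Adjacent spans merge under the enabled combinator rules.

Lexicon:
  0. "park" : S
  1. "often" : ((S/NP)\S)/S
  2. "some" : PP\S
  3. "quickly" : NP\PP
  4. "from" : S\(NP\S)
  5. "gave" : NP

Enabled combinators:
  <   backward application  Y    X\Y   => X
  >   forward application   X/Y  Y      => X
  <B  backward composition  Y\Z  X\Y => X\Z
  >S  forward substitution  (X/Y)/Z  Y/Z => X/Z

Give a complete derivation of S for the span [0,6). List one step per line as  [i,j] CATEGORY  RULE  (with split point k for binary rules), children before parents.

[0,1] S  lex  "park"
[1,2] ((S/NP)\S)/S  lex  "often"
[2,3] PP\S  lex  "some"
[3,4] NP\PP  lex  "quickly"
[2,4] NP\S  <B  k=3
[4,5] S\(NP\S)  lex  "from"
[2,5] S  <  k=4
[1,5] (S/NP)\S  >  k=2
[0,5] S/NP  <  k=1
[5,6] NP  lex  "gave"
[0,6] S  >  k=5

[0,6] S   >
  [0,5] S/NP   <
    [0,1] "park" : S
    [1,5] (S/NP)\S   >
      [1,2] "often" : ((S/NP)\S)/S
      [2,5] S   <
        [2,4] NP\S   <B
          [2,3] "some" : PP\S
          [3,4] "quickly" : NP\PP
        [4,5] "from" : S\(NP\S)
  [5,6] "gave" : NP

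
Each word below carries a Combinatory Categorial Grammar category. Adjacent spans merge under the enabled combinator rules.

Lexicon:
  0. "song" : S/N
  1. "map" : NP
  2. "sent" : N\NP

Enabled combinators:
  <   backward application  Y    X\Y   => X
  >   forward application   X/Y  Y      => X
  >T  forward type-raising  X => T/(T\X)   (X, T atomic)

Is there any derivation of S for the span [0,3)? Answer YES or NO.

[0,3] S   >
  [0,1] "song" : S/N
  [1,3] N   <
    [1,2] "map" : NP
    [2,3] "sent" : N\NP

YES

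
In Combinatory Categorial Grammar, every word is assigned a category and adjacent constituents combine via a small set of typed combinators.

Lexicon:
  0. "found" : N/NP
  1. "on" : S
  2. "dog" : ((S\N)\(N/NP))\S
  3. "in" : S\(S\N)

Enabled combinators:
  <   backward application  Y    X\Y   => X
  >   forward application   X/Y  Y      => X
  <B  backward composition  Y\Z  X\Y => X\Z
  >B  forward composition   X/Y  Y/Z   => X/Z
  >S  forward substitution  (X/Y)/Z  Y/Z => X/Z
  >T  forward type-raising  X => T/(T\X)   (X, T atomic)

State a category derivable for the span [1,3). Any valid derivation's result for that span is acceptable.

(S\N)\(N/NP)

[0,4] S   <
  [0,3] S\N   <
    [0,1] "found" : N/NP
    [1,3] (S\N)\(N/NP)   <
      [1,2] "on" : S
      [2,3] "dog" : ((S\N)\(N/NP))\S
  [3,4] "in" : S\(S\N)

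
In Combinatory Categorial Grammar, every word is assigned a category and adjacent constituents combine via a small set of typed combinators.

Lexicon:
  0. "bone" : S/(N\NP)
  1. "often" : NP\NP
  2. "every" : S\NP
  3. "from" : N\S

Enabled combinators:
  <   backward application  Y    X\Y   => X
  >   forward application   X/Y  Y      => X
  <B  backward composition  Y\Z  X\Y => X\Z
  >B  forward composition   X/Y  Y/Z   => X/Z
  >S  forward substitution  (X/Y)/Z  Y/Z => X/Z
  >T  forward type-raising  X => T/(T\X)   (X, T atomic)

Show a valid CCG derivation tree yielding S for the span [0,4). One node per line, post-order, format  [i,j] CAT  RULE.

[0,1] S/(N\NP)  lex  "bone"
[1,2] NP\NP  lex  "often"
[2,3] S\NP  lex  "every"
[1,3] S\NP  <B  k=2
[3,4] N\S  lex  "from"
[1,4] N\NP  <B  k=3
[0,4] S  >  k=1

[0,4] S   >
  [0,1] "bone" : S/(N\NP)
  [1,4] N\NP   <B
    [1,3] S\NP   <B
      [1,2] "often" : NP\NP
      [2,3] "every" : S\NP
    [3,4] "from" : N\S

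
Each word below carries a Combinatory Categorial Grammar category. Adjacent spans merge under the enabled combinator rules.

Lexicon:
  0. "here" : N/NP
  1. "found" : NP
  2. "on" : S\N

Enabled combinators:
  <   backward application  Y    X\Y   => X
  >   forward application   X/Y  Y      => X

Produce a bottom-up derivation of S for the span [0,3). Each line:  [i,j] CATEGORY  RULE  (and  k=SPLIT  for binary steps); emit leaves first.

[0,1] N/NP  lex  "here"
[1,2] NP  lex  "found"
[0,2] N  >  k=1
[2,3] S\N  lex  "on"
[0,3] S  <  k=2

[0,3] S   <
  [0,2] N   >
    [0,1] "here" : N/NP
    [1,2] "found" : NP
  [2,3] "on" : S\N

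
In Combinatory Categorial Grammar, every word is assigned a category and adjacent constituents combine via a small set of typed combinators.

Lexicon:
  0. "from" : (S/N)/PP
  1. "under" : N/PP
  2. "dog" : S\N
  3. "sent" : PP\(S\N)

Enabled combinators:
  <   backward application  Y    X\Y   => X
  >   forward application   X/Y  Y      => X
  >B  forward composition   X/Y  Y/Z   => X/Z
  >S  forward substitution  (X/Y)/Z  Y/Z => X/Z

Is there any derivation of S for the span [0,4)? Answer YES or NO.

[0,4] S   >
  [0,2] S/PP   >S
    [0,1] "from" : (S/N)/PP
    [1,2] "under" : N/PP
  [2,4] PP   <
    [2,3] "dog" : S\N
    [3,4] "sent" : PP\(S\N)

YES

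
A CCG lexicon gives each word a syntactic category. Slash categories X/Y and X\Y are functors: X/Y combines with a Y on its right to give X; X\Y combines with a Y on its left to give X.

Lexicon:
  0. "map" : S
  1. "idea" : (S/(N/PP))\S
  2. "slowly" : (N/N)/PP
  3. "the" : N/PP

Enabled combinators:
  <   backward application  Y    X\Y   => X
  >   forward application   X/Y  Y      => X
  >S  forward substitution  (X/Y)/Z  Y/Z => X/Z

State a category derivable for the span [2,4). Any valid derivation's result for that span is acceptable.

N/PP

[0,4] S   >
  [0,2] S/(N/PP)   <
    [0,1] "map" : S
    [1,2] "idea" : (S/(N/PP))\S
  [2,4] N/PP   >S
    [2,3] "slowly" : (N/N)/PP
    [3,4] "the" : N/PP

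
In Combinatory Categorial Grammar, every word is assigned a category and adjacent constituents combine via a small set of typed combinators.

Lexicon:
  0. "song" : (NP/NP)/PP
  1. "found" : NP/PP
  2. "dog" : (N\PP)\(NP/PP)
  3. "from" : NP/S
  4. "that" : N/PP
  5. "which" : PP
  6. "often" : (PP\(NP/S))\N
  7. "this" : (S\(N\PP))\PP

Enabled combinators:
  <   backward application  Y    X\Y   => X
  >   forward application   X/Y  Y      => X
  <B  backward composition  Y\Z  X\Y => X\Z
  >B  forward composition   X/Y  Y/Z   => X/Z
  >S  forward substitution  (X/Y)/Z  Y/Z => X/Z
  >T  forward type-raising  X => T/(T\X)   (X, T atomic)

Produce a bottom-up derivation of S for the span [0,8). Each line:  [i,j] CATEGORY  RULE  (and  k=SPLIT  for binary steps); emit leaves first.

[0,1] (NP/NP)/PP  lex  "song"
[1,2] NP/PP  lex  "found"
[0,2] NP/PP  >S  k=1
[2,3] (N\PP)\(NP/PP)  lex  "dog"
[0,3] N\PP  <  k=2
[3,4] NP/S  lex  "from"
[4,5] N/PP  lex  "that"
[5,6] PP  lex  "which"
[4,6] N  >  k=5
[6,7] (PP\(NP/S))\N  lex  "often"
[4,7] PP\(NP/S)  <  k=6
[3,7] PP  <  k=4
[7,8] (S\(N\PP))\PP  lex  "this"
[3,8] S\(N\PP)  <  k=7
[0,8] S  <  k=3

[0,8] S   <
  [0,3] N\PP   <
    [0,2] NP/PP   >S
      [0,1] "song" : (NP/NP)/PP
      [1,2] "found" : NP/PP
    [2,3] "dog" : (N\PP)\(NP/PP)
  [3,8] S\(N\PP)   <
    [3,7] PP   <
      [3,4] "from" : NP/S
      [4,7] PP\(NP/S)   <
        [4,6] N   >
          [4,5] "that" : N/PP
          [5,6] "which" : PP
        [6,7] "often" : (PP\(NP/S))\N
    [7,8] "this" : (S\(N\PP))\PP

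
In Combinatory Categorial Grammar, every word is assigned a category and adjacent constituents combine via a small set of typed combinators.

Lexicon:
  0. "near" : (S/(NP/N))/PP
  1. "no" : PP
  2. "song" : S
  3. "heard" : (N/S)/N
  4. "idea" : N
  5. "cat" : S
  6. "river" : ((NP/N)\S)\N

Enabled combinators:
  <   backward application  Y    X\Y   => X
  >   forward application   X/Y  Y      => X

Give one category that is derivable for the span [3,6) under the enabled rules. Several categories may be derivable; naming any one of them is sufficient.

[0,7] S   >
  [0,2] S/(NP/N)   >
    [0,1] "near" : (S/(NP/N))/PP
    [1,2] "no" : PP
  [2,7] NP/N   <
    [2,3] "song" : S
    [3,7] (NP/N)\S   <
      [3,6] N   >
        [3,5] N/S   >
          [3,4] "heard" : (N/S)/N
          [4,5] "idea" : N
        [5,6] "cat" : S
      [6,7] "river" : ((NP/N)\S)\N

N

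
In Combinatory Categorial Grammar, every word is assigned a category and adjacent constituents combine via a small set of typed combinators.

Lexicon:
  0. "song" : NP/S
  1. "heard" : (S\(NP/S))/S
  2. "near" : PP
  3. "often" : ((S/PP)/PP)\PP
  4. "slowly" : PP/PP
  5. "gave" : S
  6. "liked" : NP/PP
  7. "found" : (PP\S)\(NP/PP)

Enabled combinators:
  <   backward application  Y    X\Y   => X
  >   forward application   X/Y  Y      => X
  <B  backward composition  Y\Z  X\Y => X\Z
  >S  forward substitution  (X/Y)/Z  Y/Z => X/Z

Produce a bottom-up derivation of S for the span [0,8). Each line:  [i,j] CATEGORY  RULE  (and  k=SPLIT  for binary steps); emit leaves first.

[0,1] NP/S  lex  "song"
[1,2] (S\(NP/S))/S  lex  "heard"
[2,3] PP  lex  "near"
[3,4] ((S/PP)/PP)\PP  lex  "often"
[2,4] (S/PP)/PP  <  k=3
[4,5] PP/PP  lex  "slowly"
[2,5] S/PP  >S  k=4
[5,6] S  lex  "gave"
[6,7] NP/PP  lex  "liked"
[7,8] (PP\S)\(NP/PP)  lex  "found"
[6,8] PP\S  <  k=7
[5,8] PP  <  k=6
[2,8] S  >  k=5
[1,8] S\(NP/S)  >  k=2
[0,8] S  <  k=1

[0,8] S   <
  [0,1] "song" : NP/S
  [1,8] S\(NP/S)   >
    [1,2] "heard" : (S\(NP/S))/S
    [2,8] S   >
      [2,5] S/PP   >S
        [2,4] (S/PP)/PP   <
          [2,3] "near" : PP
          [3,4] "often" : ((S/PP)/PP)\PP
        [4,5] "slowly" : PP/PP
      [5,8] PP   <
        [5,6] "gave" : S
        [6,8] PP\S   <
          [6,7] "liked" : NP/PP
          [7,8] "found" : (PP\S)\(NP/PP)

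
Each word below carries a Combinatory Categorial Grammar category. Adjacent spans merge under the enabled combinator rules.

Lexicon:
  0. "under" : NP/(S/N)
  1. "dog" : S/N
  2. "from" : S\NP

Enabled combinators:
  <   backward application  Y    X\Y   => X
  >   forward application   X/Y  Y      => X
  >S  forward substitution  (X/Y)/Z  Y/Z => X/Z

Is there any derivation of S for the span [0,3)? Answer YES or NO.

YES

[0,3] S   <
  [0,2] NP   >
    [0,1] "under" : NP/(S/N)
    [1,2] "dog" : S/N
  [2,3] "from" : S\NP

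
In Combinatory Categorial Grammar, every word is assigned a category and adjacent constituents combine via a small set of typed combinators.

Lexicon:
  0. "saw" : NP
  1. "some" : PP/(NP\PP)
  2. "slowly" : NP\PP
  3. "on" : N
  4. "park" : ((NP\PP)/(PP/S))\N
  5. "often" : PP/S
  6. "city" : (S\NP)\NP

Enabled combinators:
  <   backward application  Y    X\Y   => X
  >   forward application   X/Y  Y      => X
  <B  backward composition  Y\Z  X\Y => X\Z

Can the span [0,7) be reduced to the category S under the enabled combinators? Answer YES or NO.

YES

[0,7] S   <
  [0,1] "saw" : NP
  [1,7] S\NP   <
    [1,6] NP   <
      [1,3] PP   >
        [1,2] "some" : PP/(NP\PP)
        [2,3] "slowly" : NP\PP
      [3,6] NP\PP   >
        [3,5] (NP\PP)/(PP/S)   <
          [3,4] "on" : N
          [4,5] "park" : ((NP\PP)/(PP/S))\N
        [5,6] "often" : PP/S
    [6,7] "city" : (S\NP)\NP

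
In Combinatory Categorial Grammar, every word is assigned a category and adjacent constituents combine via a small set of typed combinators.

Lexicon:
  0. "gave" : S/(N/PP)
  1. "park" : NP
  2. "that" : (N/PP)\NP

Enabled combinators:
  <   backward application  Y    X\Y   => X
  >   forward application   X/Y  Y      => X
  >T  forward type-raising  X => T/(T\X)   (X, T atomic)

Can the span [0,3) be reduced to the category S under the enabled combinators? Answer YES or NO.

YES

[0,3] S   >
  [0,1] "gave" : S/(N/PP)
  [1,3] N/PP   <
    [1,2] "park" : NP
    [2,3] "that" : (N/PP)\NP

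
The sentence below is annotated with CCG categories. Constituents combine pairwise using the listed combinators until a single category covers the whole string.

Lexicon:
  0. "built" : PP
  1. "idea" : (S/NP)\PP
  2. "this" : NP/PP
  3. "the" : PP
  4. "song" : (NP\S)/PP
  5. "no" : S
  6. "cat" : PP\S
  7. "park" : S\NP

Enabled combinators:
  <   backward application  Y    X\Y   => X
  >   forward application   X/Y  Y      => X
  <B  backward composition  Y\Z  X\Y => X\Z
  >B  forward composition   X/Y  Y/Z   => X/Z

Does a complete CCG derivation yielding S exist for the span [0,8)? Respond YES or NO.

YES

[0,8] S   <
  [0,7] NP   <
    [0,4] S   >
      [0,2] S/NP   <
        [0,1] "built" : PP
        [1,2] "idea" : (S/NP)\PP
      [2,4] NP   >
        [2,3] "this" : NP/PP
        [3,4] "the" : PP
    [4,7] NP\S   >
      [4,5] "song" : (NP\S)/PP
      [5,7] PP   <
        [5,6] "no" : S
        [6,7] "cat" : PP\S
  [7,8] "park" : S\NP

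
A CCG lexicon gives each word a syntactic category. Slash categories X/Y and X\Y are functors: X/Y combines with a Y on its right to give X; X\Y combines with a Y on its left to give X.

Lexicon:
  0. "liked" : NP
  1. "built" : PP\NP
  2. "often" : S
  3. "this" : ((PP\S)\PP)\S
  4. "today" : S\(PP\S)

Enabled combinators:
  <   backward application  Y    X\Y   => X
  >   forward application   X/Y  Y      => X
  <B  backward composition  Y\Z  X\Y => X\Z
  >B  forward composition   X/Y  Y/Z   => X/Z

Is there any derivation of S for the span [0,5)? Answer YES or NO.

[0,5] S   <
  [0,1] "liked" : NP
  [1,5] S\NP   <B
    [1,2] "built" : PP\NP
    [2,5] S\PP   <B
      [2,4] (PP\S)\PP   <
        [2,3] "often" : S
        [3,4] "this" : ((PP\S)\PP)\S
      [4,5] "today" : S\(PP\S)

YES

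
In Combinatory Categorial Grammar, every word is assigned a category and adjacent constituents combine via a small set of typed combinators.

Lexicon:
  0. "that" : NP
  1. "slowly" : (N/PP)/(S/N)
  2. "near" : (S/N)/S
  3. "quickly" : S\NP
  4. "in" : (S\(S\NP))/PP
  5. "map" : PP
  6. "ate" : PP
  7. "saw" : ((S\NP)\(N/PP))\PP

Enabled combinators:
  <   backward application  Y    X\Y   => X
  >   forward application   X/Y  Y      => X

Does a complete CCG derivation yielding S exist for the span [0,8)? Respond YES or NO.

YES

[0,8] S   <
  [0,1] "that" : NP
  [1,8] S\NP   <
    [1,6] N/PP   >
      [1,2] "slowly" : (N/PP)/(S/N)
      [2,6] S/N   >
        [2,3] "near" : (S/N)/S
        [3,6] S   <
          [3,4] "quickly" : S\NP
          [4,6] S\(S\NP)   >
            [4,5] "in" : (S\(S\NP))/PP
            [5,6] "map" : PP
    [6,8] (S\NP)\(N/PP)   <
      [6,7] "ate" : PP
      [7,8] "saw" : ((S\NP)\(N/PP))\PP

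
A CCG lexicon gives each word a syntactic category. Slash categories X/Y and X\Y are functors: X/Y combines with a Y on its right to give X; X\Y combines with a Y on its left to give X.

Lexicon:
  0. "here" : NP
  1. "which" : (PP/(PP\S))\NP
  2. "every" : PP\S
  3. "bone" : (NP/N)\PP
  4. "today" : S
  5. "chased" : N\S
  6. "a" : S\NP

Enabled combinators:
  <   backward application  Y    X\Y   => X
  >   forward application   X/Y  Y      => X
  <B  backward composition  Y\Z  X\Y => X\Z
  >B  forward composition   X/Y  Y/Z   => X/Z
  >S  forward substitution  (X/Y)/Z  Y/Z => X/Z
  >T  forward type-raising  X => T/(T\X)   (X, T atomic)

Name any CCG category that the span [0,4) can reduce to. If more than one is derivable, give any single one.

[0,7] S   <
  [0,6] NP   >
    [0,4] NP/N   <
      [0,3] PP   >
        [0,2] PP/(PP\S)   <
          [0,1] "here" : NP
          [1,2] "which" : (PP/(PP\S))\NP
        [2,3] "every" : PP\S
      [3,4] "bone" : (NP/N)\PP
    [4,6] N   <
      [4,5] "today" : S
      [5,6] "chased" : N\S
  [6,7] "a" : S\NP

NP/N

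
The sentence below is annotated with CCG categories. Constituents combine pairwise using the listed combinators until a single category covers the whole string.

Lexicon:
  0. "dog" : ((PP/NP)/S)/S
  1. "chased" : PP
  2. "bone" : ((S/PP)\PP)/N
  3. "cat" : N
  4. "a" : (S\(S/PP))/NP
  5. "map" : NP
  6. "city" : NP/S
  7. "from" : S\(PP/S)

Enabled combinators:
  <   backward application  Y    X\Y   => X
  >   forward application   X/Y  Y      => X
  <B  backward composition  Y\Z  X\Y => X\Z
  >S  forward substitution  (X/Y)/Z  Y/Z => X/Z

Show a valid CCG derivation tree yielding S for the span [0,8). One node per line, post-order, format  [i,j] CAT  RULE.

[0,8] S   <
  [0,7] PP/S   >S
    [0,6] (PP/NP)/S   >
      [0,1] "dog" : ((PP/NP)/S)/S
      [1,6] S   <
        [1,4] S/PP   <
          [1,2] "chased" : PP
          [2,4] (S/PP)\PP   >
            [2,3] "bone" : ((S/PP)\PP)/N
            [3,4] "cat" : N
        [4,6] S\(S/PP)   >
          [4,5] "a" : (S\(S/PP))/NP
          [5,6] "map" : NP
    [6,7] "city" : NP/S
  [7,8] "from" : S\(PP/S)

[0,1] ((PP/NP)/S)/S  lex  "dog"
[1,2] PP  lex  "chased"
[2,3] ((S/PP)\PP)/N  lex  "bone"
[3,4] N  lex  "cat"
[2,4] (S/PP)\PP  >  k=3
[1,4] S/PP  <  k=2
[4,5] (S\(S/PP))/NP  lex  "a"
[5,6] NP  lex  "map"
[4,6] S\(S/PP)  >  k=5
[1,6] S  <  k=4
[0,6] (PP/NP)/S  >  k=1
[6,7] NP/S  lex  "city"
[0,7] PP/S  >S  k=6
[7,8] S\(PP/S)  lex  "from"
[0,8] S  <  k=7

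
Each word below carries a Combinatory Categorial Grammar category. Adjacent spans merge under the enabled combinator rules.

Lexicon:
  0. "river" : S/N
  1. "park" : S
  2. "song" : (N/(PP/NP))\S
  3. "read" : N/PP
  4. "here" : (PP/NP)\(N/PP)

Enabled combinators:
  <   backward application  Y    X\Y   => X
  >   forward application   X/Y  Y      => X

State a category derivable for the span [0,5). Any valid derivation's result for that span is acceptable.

S

[0,5] S   >
  [0,1] "river" : S/N
  [1,5] N   >
    [1,3] N/(PP/NP)   <
      [1,2] "park" : S
      [2,3] "song" : (N/(PP/NP))\S
    [3,5] PP/NP   <
      [3,4] "read" : N/PP
      [4,5] "here" : (PP/NP)\(N/PP)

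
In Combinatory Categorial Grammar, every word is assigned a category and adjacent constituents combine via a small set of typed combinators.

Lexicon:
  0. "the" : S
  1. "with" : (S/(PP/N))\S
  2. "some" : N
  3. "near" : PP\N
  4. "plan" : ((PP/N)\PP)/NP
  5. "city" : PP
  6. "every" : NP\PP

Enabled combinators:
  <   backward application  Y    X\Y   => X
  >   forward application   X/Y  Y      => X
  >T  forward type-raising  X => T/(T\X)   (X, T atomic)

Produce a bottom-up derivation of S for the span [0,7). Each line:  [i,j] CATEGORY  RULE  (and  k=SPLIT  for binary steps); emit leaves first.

[0,7] S   >
  [0,2] S/(PP/N)   <
    [0,1] "the" : S
    [1,2] "with" : (S/(PP/N))\S
  [2,7] PP/N   <
    [2,4] PP   <
      [2,3] "some" : N
      [3,4] "near" : PP\N
    [4,7] (PP/N)\PP   >
      [4,5] "plan" : ((PP/N)\PP)/NP
      [5,7] NP   <
        [5,6] "city" : PP
        [6,7] "every" : NP\PP

[0,1] S  lex  "the"
[1,2] (S/(PP/N))\S  lex  "with"
[0,2] S/(PP/N)  <  k=1
[2,3] N  lex  "some"
[3,4] PP\N  lex  "near"
[2,4] PP  <  k=3
[4,5] ((PP/N)\PP)/NP  lex  "plan"
[5,6] PP  lex  "city"
[6,7] NP\PP  lex  "every"
[5,7] NP  <  k=6
[4,7] (PP/N)\PP  >  k=5
[2,7] PP/N  <  k=4
[0,7] S  >  k=2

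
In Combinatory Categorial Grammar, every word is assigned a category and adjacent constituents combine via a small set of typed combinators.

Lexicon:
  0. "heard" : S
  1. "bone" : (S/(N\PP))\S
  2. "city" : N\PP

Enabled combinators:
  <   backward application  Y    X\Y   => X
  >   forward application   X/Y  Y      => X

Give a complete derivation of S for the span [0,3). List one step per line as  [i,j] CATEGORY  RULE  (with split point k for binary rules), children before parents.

[0,3] S   >
  [0,2] S/(N\PP)   <
    [0,1] "heard" : S
    [1,2] "bone" : (S/(N\PP))\S
  [2,3] "city" : N\PP

[0,1] S  lex  "heard"
[1,2] (S/(N\PP))\S  lex  "bone"
[0,2] S/(N\PP)  <  k=1
[2,3] N\PP  lex  "city"
[0,3] S  >  k=2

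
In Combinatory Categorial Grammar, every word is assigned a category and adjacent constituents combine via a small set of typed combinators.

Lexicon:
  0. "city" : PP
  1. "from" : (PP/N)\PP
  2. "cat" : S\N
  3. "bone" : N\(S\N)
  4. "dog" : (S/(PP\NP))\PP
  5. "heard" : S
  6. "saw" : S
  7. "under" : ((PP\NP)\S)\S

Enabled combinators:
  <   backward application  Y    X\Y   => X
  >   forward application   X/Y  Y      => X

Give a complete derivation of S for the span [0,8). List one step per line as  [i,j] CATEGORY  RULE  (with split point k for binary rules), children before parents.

[0,8] S   >
  [0,5] S/(PP\NP)   <
    [0,4] PP   >
      [0,2] PP/N   <
        [0,1] "city" : PP
        [1,2] "from" : (PP/N)\PP
      [2,4] N   <
        [2,3] "cat" : S\N
        [3,4] "bone" : N\(S\N)
    [4,5] "dog" : (S/(PP\NP))\PP
  [5,8] PP\NP   <
    [5,6] "heard" : S
    [6,8] (PP\NP)\S   <
      [6,7] "saw" : S
      [7,8] "under" : ((PP\NP)\S)\S

[0,1] PP  lex  "city"
[1,2] (PP/N)\PP  lex  "from"
[0,2] PP/N  <  k=1
[2,3] S\N  lex  "cat"
[3,4] N\(S\N)  lex  "bone"
[2,4] N  <  k=3
[0,4] PP  >  k=2
[4,5] (S/(PP\NP))\PP  lex  "dog"
[0,5] S/(PP\NP)  <  k=4
[5,6] S  lex  "heard"
[6,7] S  lex  "saw"
[7,8] ((PP\NP)\S)\S  lex  "under"
[6,8] (PP\NP)\S  <  k=7
[5,8] PP\NP  <  k=6
[0,8] S  >  k=5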